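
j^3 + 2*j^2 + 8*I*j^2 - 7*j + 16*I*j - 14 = (j + 2)*(j + I)*(j + 7*I)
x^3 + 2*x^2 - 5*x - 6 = (x - 2)*(x + 1)*(x + 3)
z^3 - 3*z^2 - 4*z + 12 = (z - 3)*(z - 2)*(z + 2)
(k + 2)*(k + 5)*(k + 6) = k^3 + 13*k^2 + 52*k + 60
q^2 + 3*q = q*(q + 3)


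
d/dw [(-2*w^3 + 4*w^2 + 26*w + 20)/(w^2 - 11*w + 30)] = 2*(-w^2 + 12*w + 20)/(w^2 - 12*w + 36)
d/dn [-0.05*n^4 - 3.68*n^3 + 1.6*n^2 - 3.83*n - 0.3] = -0.2*n^3 - 11.04*n^2 + 3.2*n - 3.83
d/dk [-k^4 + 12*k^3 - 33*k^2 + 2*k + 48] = -4*k^3 + 36*k^2 - 66*k + 2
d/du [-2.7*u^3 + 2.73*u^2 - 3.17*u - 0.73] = -8.1*u^2 + 5.46*u - 3.17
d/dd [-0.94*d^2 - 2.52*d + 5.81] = -1.88*d - 2.52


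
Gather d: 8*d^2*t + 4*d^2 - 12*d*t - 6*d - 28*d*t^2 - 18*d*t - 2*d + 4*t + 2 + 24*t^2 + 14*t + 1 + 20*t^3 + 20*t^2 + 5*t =d^2*(8*t + 4) + d*(-28*t^2 - 30*t - 8) + 20*t^3 + 44*t^2 + 23*t + 3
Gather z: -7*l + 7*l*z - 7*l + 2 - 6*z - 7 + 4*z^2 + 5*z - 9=-14*l + 4*z^2 + z*(7*l - 1) - 14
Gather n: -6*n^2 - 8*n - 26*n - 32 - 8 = -6*n^2 - 34*n - 40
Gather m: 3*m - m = 2*m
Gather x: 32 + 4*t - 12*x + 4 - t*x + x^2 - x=4*t + x^2 + x*(-t - 13) + 36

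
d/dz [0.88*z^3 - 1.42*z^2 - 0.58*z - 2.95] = 2.64*z^2 - 2.84*z - 0.58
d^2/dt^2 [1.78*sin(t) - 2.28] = -1.78*sin(t)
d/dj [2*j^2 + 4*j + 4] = 4*j + 4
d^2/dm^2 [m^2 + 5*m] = 2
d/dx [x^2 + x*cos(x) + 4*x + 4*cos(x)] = -x*sin(x) + 2*x - 4*sin(x) + cos(x) + 4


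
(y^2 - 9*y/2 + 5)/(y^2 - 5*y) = (y^2 - 9*y/2 + 5)/(y*(y - 5))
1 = 1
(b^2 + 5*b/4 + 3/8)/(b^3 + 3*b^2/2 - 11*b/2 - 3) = (b + 3/4)/(b^2 + b - 6)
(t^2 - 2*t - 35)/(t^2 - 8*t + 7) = (t + 5)/(t - 1)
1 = 1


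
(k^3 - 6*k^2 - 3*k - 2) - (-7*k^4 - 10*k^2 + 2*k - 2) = 7*k^4 + k^3 + 4*k^2 - 5*k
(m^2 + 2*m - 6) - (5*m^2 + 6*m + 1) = -4*m^2 - 4*m - 7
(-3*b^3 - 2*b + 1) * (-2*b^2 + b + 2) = 6*b^5 - 3*b^4 - 2*b^3 - 4*b^2 - 3*b + 2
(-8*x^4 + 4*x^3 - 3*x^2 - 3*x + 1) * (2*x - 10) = -16*x^5 + 88*x^4 - 46*x^3 + 24*x^2 + 32*x - 10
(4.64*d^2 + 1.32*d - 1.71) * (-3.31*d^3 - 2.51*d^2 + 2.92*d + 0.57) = -15.3584*d^5 - 16.0156*d^4 + 15.8957*d^3 + 10.7913*d^2 - 4.2408*d - 0.9747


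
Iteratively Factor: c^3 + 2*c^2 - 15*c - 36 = (c + 3)*(c^2 - c - 12) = (c + 3)^2*(c - 4)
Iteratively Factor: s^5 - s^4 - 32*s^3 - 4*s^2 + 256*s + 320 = (s + 2)*(s^4 - 3*s^3 - 26*s^2 + 48*s + 160) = (s + 2)^2*(s^3 - 5*s^2 - 16*s + 80) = (s - 5)*(s + 2)^2*(s^2 - 16) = (s - 5)*(s + 2)^2*(s + 4)*(s - 4)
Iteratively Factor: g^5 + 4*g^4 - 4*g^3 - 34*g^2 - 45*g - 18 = (g - 3)*(g^4 + 7*g^3 + 17*g^2 + 17*g + 6) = (g - 3)*(g + 2)*(g^3 + 5*g^2 + 7*g + 3) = (g - 3)*(g + 1)*(g + 2)*(g^2 + 4*g + 3) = (g - 3)*(g + 1)^2*(g + 2)*(g + 3)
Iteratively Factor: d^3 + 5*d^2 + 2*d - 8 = (d - 1)*(d^2 + 6*d + 8) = (d - 1)*(d + 4)*(d + 2)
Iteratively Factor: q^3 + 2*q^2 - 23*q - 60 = (q + 3)*(q^2 - q - 20) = (q - 5)*(q + 3)*(q + 4)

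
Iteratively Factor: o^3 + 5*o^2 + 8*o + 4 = (o + 1)*(o^2 + 4*o + 4) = (o + 1)*(o + 2)*(o + 2)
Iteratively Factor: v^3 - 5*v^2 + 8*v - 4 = (v - 2)*(v^2 - 3*v + 2) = (v - 2)*(v - 1)*(v - 2)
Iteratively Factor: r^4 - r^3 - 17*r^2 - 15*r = (r)*(r^3 - r^2 - 17*r - 15) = r*(r - 5)*(r^2 + 4*r + 3) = r*(r - 5)*(r + 3)*(r + 1)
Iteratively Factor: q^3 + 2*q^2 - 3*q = (q - 1)*(q^2 + 3*q) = (q - 1)*(q + 3)*(q)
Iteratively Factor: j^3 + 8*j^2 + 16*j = (j)*(j^2 + 8*j + 16) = j*(j + 4)*(j + 4)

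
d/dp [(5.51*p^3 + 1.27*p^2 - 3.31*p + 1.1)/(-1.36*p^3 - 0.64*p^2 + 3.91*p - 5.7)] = (-3.5527136788005e-15*p^5 - 1.7992*p^4 + 34.085*p^3 - 86.8857*p^2 - 13.07*p + 14.566)/(1.8496*p^6 + 1.7408*p^5 - 10.2256*p^4 + 10.4992*p^3 + 22.5841*p^2 - 44.574*p + 32.49)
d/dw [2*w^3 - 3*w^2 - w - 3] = 6*w^2 - 6*w - 1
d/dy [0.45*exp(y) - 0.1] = 0.45*exp(y)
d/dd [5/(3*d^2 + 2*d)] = 10*(-3*d - 1)/(d^2*(3*d + 2)^2)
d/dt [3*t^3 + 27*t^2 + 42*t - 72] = 9*t^2 + 54*t + 42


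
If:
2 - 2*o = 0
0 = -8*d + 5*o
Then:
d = 5/8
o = 1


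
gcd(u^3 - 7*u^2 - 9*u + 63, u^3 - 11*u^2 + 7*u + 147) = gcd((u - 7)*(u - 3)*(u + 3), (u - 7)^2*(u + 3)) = u^2 - 4*u - 21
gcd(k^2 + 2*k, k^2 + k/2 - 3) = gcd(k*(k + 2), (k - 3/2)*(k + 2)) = k + 2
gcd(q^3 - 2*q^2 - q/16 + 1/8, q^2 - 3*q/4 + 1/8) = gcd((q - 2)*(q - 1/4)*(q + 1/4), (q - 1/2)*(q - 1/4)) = q - 1/4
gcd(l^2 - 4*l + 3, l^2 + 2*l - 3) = l - 1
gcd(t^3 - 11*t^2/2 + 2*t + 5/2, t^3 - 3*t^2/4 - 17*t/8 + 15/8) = t - 1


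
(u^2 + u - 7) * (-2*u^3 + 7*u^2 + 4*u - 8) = -2*u^5 + 5*u^4 + 25*u^3 - 53*u^2 - 36*u + 56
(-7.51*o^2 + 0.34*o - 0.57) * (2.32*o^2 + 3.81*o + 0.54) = -17.4232*o^4 - 27.8243*o^3 - 4.0824*o^2 - 1.9881*o - 0.3078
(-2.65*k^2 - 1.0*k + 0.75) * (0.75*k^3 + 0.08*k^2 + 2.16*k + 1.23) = -1.9875*k^5 - 0.962*k^4 - 5.2415*k^3 - 5.3595*k^2 + 0.39*k + 0.9225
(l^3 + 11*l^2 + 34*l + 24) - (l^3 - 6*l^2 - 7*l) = 17*l^2 + 41*l + 24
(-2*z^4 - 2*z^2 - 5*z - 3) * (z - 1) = -2*z^5 + 2*z^4 - 2*z^3 - 3*z^2 + 2*z + 3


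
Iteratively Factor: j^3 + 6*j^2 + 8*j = (j + 4)*(j^2 + 2*j) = j*(j + 4)*(j + 2)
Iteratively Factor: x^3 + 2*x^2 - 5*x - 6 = (x + 3)*(x^2 - x - 2) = (x + 1)*(x + 3)*(x - 2)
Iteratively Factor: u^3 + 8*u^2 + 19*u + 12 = (u + 1)*(u^2 + 7*u + 12) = (u + 1)*(u + 4)*(u + 3)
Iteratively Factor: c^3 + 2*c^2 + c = (c)*(c^2 + 2*c + 1) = c*(c + 1)*(c + 1)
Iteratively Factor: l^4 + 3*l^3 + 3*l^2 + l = (l)*(l^3 + 3*l^2 + 3*l + 1) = l*(l + 1)*(l^2 + 2*l + 1) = l*(l + 1)^2*(l + 1)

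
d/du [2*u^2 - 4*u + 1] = 4*u - 4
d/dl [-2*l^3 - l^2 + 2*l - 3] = -6*l^2 - 2*l + 2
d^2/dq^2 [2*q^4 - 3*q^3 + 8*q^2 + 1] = 24*q^2 - 18*q + 16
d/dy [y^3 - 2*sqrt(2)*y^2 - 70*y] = 3*y^2 - 4*sqrt(2)*y - 70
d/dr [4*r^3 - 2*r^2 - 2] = 4*r*(3*r - 1)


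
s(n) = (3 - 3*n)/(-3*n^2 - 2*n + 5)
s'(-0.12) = -0.42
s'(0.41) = -0.23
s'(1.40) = -0.11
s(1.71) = 0.30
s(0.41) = 0.48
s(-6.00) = -0.23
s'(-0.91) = -1.75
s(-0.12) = 0.65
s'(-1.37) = -11.36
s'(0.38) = -0.24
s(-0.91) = 1.32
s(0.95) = 0.38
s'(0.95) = -0.15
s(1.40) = 0.33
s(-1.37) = 3.37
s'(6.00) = -0.02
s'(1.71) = -0.09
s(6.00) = 0.13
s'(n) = (3 - 3*n)*(6*n + 2)/(-3*n^2 - 2*n + 5)^2 - 3/(-3*n^2 - 2*n + 5)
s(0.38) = 0.49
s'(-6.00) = -0.05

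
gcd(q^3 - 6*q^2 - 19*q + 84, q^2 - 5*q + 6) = q - 3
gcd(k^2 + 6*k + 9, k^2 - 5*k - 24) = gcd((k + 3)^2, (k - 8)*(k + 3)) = k + 3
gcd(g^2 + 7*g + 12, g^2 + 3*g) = g + 3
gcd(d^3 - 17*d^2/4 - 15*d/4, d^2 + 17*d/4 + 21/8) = d + 3/4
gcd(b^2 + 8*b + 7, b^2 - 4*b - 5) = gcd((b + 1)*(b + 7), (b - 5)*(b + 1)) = b + 1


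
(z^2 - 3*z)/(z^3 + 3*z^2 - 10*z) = (z - 3)/(z^2 + 3*z - 10)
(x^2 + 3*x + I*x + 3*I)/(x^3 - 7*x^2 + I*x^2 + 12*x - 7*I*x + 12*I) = (x + 3)/(x^2 - 7*x + 12)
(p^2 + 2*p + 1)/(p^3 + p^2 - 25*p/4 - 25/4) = 4*(p + 1)/(4*p^2 - 25)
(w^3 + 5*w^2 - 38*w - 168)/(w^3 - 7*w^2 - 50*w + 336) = (w + 4)/(w - 8)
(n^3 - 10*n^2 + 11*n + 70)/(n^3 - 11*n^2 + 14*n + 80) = (n - 7)/(n - 8)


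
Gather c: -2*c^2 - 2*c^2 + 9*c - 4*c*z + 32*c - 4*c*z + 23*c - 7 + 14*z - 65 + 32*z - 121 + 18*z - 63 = -4*c^2 + c*(64 - 8*z) + 64*z - 256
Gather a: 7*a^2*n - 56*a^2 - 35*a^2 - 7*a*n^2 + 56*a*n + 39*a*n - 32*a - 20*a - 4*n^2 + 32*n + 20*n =a^2*(7*n - 91) + a*(-7*n^2 + 95*n - 52) - 4*n^2 + 52*n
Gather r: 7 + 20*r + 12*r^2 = 12*r^2 + 20*r + 7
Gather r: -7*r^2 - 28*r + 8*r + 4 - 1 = -7*r^2 - 20*r + 3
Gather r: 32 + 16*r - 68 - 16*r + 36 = 0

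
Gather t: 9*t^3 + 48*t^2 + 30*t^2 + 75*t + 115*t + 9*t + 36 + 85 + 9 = 9*t^3 + 78*t^2 + 199*t + 130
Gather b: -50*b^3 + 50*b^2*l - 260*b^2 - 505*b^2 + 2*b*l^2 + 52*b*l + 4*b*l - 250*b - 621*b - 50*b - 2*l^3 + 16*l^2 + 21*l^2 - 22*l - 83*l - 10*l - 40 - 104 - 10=-50*b^3 + b^2*(50*l - 765) + b*(2*l^2 + 56*l - 921) - 2*l^3 + 37*l^2 - 115*l - 154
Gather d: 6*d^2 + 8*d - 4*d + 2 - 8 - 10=6*d^2 + 4*d - 16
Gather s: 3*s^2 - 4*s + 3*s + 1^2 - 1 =3*s^2 - s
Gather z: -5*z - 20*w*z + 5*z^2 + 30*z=5*z^2 + z*(25 - 20*w)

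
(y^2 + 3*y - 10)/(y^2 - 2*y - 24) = (-y^2 - 3*y + 10)/(-y^2 + 2*y + 24)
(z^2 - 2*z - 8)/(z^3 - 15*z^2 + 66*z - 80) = (z^2 - 2*z - 8)/(z^3 - 15*z^2 + 66*z - 80)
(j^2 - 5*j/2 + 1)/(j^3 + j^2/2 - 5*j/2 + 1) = (j - 2)/(j^2 + j - 2)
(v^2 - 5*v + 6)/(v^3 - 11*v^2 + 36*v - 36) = 1/(v - 6)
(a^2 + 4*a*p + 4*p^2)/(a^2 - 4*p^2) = (-a - 2*p)/(-a + 2*p)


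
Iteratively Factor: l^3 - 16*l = (l + 4)*(l^2 - 4*l) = l*(l + 4)*(l - 4)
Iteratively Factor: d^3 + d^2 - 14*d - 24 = (d + 3)*(d^2 - 2*d - 8) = (d + 2)*(d + 3)*(d - 4)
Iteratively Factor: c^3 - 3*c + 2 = (c + 2)*(c^2 - 2*c + 1) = (c - 1)*(c + 2)*(c - 1)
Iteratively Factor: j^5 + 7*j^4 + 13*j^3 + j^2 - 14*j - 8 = (j + 2)*(j^4 + 5*j^3 + 3*j^2 - 5*j - 4) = (j + 1)*(j + 2)*(j^3 + 4*j^2 - j - 4) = (j + 1)^2*(j + 2)*(j^2 + 3*j - 4) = (j + 1)^2*(j + 2)*(j + 4)*(j - 1)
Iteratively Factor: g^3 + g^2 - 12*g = (g - 3)*(g^2 + 4*g) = (g - 3)*(g + 4)*(g)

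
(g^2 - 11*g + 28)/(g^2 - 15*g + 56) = (g - 4)/(g - 8)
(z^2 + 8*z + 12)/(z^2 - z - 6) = (z + 6)/(z - 3)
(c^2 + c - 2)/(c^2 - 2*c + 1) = (c + 2)/(c - 1)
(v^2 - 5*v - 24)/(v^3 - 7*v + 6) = (v - 8)/(v^2 - 3*v + 2)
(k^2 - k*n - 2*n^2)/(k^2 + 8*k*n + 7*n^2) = (k - 2*n)/(k + 7*n)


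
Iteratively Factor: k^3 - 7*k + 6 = (k + 3)*(k^2 - 3*k + 2) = (k - 1)*(k + 3)*(k - 2)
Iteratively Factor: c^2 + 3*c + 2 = (c + 1)*(c + 2)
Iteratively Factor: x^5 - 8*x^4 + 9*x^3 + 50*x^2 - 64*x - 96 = (x - 3)*(x^4 - 5*x^3 - 6*x^2 + 32*x + 32) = (x - 3)*(x + 1)*(x^3 - 6*x^2 + 32) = (x - 3)*(x + 1)*(x + 2)*(x^2 - 8*x + 16) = (x - 4)*(x - 3)*(x + 1)*(x + 2)*(x - 4)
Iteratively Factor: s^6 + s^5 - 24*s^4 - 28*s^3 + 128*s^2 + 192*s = (s - 4)*(s^5 + 5*s^4 - 4*s^3 - 44*s^2 - 48*s) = s*(s - 4)*(s^4 + 5*s^3 - 4*s^2 - 44*s - 48) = s*(s - 4)*(s + 2)*(s^3 + 3*s^2 - 10*s - 24) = s*(s - 4)*(s + 2)*(s + 4)*(s^2 - s - 6) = s*(s - 4)*(s - 3)*(s + 2)*(s + 4)*(s + 2)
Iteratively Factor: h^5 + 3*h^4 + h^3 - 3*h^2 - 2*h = (h + 1)*(h^4 + 2*h^3 - h^2 - 2*h) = (h - 1)*(h + 1)*(h^3 + 3*h^2 + 2*h) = (h - 1)*(h + 1)*(h + 2)*(h^2 + h) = h*(h - 1)*(h + 1)*(h + 2)*(h + 1)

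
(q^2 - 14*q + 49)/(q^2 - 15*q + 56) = (q - 7)/(q - 8)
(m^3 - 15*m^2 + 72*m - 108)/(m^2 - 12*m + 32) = (m^3 - 15*m^2 + 72*m - 108)/(m^2 - 12*m + 32)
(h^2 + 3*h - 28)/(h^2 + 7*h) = (h - 4)/h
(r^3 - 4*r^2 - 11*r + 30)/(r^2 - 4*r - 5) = (r^2 + r - 6)/(r + 1)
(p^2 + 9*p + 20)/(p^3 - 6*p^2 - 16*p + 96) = (p + 5)/(p^2 - 10*p + 24)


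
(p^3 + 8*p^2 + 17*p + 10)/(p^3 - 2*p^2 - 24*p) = (p^3 + 8*p^2 + 17*p + 10)/(p*(p^2 - 2*p - 24))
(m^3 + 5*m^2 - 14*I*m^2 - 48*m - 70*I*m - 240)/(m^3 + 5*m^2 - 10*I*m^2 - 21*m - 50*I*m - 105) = (m^2 - 14*I*m - 48)/(m^2 - 10*I*m - 21)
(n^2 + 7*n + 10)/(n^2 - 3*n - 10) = (n + 5)/(n - 5)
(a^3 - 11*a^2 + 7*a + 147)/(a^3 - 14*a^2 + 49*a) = (a + 3)/a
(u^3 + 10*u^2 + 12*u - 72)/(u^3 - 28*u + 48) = (u + 6)/(u - 4)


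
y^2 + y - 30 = (y - 5)*(y + 6)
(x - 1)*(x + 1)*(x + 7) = x^3 + 7*x^2 - x - 7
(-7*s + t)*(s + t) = -7*s^2 - 6*s*t + t^2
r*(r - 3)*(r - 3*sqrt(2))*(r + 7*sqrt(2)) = r^4 - 3*r^3 + 4*sqrt(2)*r^3 - 42*r^2 - 12*sqrt(2)*r^2 + 126*r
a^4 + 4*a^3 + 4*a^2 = a^2*(a + 2)^2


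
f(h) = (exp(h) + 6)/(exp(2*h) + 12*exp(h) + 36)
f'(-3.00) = 0.00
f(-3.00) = 0.17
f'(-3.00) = 0.00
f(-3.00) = 0.17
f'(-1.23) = -0.01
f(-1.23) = 0.16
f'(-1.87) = -0.00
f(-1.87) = 0.16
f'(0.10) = -0.02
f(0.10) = 0.14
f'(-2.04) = -0.00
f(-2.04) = 0.16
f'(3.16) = -0.03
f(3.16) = 0.03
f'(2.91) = -0.03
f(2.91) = 0.04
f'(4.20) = -0.01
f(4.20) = 0.01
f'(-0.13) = -0.02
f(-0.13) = 0.15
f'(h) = (exp(h) + 6)*(-2*exp(2*h) - 12*exp(h))/(exp(2*h) + 12*exp(h) + 36)^2 + exp(h)/(exp(2*h) + 12*exp(h) + 36)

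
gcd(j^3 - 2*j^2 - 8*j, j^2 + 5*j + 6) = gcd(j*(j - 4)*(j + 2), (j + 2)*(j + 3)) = j + 2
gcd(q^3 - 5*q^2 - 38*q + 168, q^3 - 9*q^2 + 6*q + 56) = q^2 - 11*q + 28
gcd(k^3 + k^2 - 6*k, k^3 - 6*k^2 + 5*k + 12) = 1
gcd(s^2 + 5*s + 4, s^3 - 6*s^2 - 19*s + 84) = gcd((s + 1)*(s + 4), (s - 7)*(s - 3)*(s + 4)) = s + 4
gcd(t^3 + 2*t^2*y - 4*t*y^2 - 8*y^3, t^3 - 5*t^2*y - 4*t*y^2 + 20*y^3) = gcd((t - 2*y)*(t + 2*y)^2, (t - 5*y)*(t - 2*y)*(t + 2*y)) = -t^2 + 4*y^2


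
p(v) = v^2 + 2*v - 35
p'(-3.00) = -4.00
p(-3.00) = -32.00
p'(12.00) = 26.00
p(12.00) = 133.00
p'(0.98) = 3.96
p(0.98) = -32.08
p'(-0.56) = 0.88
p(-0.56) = -35.81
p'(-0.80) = 0.40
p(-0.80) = -35.96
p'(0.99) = 3.98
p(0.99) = -32.04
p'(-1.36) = -0.72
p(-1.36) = -35.87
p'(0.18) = 2.36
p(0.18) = -34.61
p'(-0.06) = 1.88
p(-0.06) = -35.12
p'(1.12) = 4.24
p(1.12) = -31.51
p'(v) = 2*v + 2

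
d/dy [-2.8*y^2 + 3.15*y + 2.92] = 3.15 - 5.6*y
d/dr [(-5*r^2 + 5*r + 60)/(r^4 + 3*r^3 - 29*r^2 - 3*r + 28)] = 10*(r^3 + 8*r^2 + 21*r + 2)/(r^6 + 14*r^5 + 47*r^4 - 28*r^3 - 97*r^2 + 14*r + 49)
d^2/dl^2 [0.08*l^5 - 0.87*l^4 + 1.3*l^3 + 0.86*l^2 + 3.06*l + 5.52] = 1.6*l^3 - 10.44*l^2 + 7.8*l + 1.72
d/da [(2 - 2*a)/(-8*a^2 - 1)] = 2*(8*a^2 - 16*a*(a - 1) + 1)/(8*a^2 + 1)^2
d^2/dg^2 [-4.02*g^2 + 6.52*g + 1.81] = -8.04000000000000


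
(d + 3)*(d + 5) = d^2 + 8*d + 15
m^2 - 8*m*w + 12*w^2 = (m - 6*w)*(m - 2*w)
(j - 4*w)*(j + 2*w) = j^2 - 2*j*w - 8*w^2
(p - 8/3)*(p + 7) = p^2 + 13*p/3 - 56/3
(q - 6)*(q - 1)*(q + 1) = q^3 - 6*q^2 - q + 6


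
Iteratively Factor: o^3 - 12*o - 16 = (o + 2)*(o^2 - 2*o - 8) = (o + 2)^2*(o - 4)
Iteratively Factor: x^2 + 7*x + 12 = (x + 3)*(x + 4)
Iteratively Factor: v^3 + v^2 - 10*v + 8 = (v + 4)*(v^2 - 3*v + 2) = (v - 1)*(v + 4)*(v - 2)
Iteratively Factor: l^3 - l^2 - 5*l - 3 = (l + 1)*(l^2 - 2*l - 3) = (l - 3)*(l + 1)*(l + 1)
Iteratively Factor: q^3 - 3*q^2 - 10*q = (q)*(q^2 - 3*q - 10) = q*(q + 2)*(q - 5)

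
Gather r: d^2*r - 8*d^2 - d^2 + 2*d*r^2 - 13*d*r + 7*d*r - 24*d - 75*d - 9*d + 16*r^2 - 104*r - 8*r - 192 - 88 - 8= -9*d^2 - 108*d + r^2*(2*d + 16) + r*(d^2 - 6*d - 112) - 288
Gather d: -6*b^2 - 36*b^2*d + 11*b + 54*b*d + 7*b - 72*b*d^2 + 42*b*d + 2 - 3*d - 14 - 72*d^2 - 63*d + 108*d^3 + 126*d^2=-6*b^2 + 18*b + 108*d^3 + d^2*(54 - 72*b) + d*(-36*b^2 + 96*b - 66) - 12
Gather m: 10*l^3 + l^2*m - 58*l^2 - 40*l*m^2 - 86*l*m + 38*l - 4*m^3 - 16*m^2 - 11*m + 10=10*l^3 - 58*l^2 + 38*l - 4*m^3 + m^2*(-40*l - 16) + m*(l^2 - 86*l - 11) + 10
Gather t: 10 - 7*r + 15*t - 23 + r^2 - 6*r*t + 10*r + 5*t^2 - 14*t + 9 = r^2 + 3*r + 5*t^2 + t*(1 - 6*r) - 4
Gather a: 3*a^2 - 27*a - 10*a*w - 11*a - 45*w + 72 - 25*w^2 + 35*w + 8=3*a^2 + a*(-10*w - 38) - 25*w^2 - 10*w + 80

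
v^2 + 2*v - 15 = (v - 3)*(v + 5)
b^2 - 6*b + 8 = (b - 4)*(b - 2)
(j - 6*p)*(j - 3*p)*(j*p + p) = j^3*p - 9*j^2*p^2 + j^2*p + 18*j*p^3 - 9*j*p^2 + 18*p^3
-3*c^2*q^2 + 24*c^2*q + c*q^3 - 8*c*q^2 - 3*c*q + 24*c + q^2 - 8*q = (-3*c + q)*(q - 8)*(c*q + 1)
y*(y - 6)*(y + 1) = y^3 - 5*y^2 - 6*y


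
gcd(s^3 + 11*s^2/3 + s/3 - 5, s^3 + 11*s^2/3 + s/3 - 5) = s^3 + 11*s^2/3 + s/3 - 5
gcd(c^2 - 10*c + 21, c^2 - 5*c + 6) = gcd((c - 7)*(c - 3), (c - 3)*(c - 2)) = c - 3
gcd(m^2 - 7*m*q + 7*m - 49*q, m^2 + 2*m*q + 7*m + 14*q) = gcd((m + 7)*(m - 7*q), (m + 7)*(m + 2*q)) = m + 7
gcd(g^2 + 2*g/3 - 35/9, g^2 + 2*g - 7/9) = g + 7/3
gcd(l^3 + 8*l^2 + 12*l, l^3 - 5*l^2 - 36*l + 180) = l + 6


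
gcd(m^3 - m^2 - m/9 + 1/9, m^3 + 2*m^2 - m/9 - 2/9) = m^2 - 1/9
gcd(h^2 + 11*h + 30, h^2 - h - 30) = h + 5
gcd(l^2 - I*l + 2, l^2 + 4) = l - 2*I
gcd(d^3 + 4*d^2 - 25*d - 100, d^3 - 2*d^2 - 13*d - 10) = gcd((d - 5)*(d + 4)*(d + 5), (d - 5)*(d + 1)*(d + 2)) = d - 5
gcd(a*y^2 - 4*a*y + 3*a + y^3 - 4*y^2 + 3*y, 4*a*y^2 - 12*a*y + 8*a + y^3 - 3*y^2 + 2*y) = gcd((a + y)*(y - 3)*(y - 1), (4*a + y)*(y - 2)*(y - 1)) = y - 1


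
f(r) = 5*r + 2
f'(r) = 5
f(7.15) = 37.75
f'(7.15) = 5.00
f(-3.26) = -14.30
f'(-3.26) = 5.00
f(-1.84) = -7.20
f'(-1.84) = 5.00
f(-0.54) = -0.70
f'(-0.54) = 5.00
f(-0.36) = 0.20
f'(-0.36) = 5.00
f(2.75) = 15.75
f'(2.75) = 5.00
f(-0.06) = 1.70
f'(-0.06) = 5.00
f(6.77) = 35.85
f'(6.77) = 5.00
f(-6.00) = -28.00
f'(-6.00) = 5.00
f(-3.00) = -13.00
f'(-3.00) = 5.00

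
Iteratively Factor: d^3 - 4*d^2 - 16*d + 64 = (d + 4)*(d^2 - 8*d + 16) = (d - 4)*(d + 4)*(d - 4)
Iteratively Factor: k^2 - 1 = (k - 1)*(k + 1)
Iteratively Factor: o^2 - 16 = (o - 4)*(o + 4)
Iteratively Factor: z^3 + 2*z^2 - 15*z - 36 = (z - 4)*(z^2 + 6*z + 9) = (z - 4)*(z + 3)*(z + 3)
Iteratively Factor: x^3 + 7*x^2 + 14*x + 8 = (x + 2)*(x^2 + 5*x + 4) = (x + 1)*(x + 2)*(x + 4)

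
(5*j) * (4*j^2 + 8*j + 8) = 20*j^3 + 40*j^2 + 40*j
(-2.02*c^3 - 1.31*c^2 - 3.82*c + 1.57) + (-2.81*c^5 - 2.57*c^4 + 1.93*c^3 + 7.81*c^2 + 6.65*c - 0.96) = -2.81*c^5 - 2.57*c^4 - 0.0900000000000001*c^3 + 6.5*c^2 + 2.83*c + 0.61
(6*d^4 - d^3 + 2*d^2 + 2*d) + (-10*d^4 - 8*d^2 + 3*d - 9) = -4*d^4 - d^3 - 6*d^2 + 5*d - 9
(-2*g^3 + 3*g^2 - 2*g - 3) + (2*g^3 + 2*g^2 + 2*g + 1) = 5*g^2 - 2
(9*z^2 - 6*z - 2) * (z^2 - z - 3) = 9*z^4 - 15*z^3 - 23*z^2 + 20*z + 6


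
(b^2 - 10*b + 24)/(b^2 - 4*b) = (b - 6)/b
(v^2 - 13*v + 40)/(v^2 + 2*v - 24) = (v^2 - 13*v + 40)/(v^2 + 2*v - 24)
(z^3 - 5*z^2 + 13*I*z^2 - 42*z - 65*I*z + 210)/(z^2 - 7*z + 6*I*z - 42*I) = (z^2 + z*(-5 + 7*I) - 35*I)/(z - 7)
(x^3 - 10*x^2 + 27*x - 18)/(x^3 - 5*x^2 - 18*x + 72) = (x - 1)/(x + 4)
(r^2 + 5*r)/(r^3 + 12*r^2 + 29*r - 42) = r*(r + 5)/(r^3 + 12*r^2 + 29*r - 42)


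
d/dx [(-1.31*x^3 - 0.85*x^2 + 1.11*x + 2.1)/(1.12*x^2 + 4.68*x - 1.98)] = (-1.4672*x^4 - 12.2616*x^3 + 2.5602*x^2 - 1.338*x - 12.0258)/(1.2544*x^4 + 10.4832*x^3 + 17.4672*x^2 - 18.5328*x + 3.9204)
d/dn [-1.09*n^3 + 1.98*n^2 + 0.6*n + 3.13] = -3.27*n^2 + 3.96*n + 0.6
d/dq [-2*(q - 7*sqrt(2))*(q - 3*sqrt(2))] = -4*q + 20*sqrt(2)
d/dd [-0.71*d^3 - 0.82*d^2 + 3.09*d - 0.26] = -2.13*d^2 - 1.64*d + 3.09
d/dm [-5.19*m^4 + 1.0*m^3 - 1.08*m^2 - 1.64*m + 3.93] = -20.76*m^3 + 3.0*m^2 - 2.16*m - 1.64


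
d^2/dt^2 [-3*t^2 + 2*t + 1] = -6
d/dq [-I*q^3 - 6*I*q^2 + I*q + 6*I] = I*(-3*q^2 - 12*q + 1)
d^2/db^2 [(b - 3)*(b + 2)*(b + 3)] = 6*b + 4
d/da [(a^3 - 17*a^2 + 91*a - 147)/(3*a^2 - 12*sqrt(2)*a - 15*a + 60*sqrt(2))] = ((-2*a + 5 + 4*sqrt(2))*(a^3 - 17*a^2 + 91*a - 147) + (3*a^2 - 34*a + 91)*(a^2 - 4*sqrt(2)*a - 5*a + 20*sqrt(2)))/(3*(a^2 - 4*sqrt(2)*a - 5*a + 20*sqrt(2))^2)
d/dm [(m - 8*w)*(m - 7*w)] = 2*m - 15*w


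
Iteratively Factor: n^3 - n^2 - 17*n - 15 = (n + 3)*(n^2 - 4*n - 5) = (n + 1)*(n + 3)*(n - 5)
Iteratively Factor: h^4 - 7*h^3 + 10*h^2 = (h - 5)*(h^3 - 2*h^2) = (h - 5)*(h - 2)*(h^2) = h*(h - 5)*(h - 2)*(h)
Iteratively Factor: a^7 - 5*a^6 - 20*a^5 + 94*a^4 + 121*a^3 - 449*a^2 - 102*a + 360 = (a - 1)*(a^6 - 4*a^5 - 24*a^4 + 70*a^3 + 191*a^2 - 258*a - 360) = (a - 1)*(a + 3)*(a^5 - 7*a^4 - 3*a^3 + 79*a^2 - 46*a - 120) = (a - 5)*(a - 1)*(a + 3)*(a^4 - 2*a^3 - 13*a^2 + 14*a + 24) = (a - 5)*(a - 4)*(a - 1)*(a + 3)*(a^3 + 2*a^2 - 5*a - 6) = (a - 5)*(a - 4)*(a - 1)*(a + 3)^2*(a^2 - a - 2) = (a - 5)*(a - 4)*(a - 1)*(a + 1)*(a + 3)^2*(a - 2)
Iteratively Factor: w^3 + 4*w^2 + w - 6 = (w - 1)*(w^2 + 5*w + 6) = (w - 1)*(w + 2)*(w + 3)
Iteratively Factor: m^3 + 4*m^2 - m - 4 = (m + 4)*(m^2 - 1) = (m - 1)*(m + 4)*(m + 1)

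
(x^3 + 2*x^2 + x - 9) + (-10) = x^3 + 2*x^2 + x - 19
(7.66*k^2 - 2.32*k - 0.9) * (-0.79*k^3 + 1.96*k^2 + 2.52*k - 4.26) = -6.0514*k^5 + 16.8464*k^4 + 15.467*k^3 - 40.242*k^2 + 7.6152*k + 3.834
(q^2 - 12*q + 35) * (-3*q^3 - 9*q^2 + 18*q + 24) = -3*q^5 + 27*q^4 + 21*q^3 - 507*q^2 + 342*q + 840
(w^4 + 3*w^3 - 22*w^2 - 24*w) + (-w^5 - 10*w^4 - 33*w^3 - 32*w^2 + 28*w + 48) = -w^5 - 9*w^4 - 30*w^3 - 54*w^2 + 4*w + 48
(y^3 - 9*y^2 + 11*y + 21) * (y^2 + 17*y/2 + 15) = y^5 - y^4/2 - 101*y^3/2 - 41*y^2/2 + 687*y/2 + 315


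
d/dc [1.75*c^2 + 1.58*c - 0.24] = 3.5*c + 1.58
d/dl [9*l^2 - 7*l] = 18*l - 7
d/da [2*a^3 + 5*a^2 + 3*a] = 6*a^2 + 10*a + 3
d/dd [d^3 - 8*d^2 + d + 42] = 3*d^2 - 16*d + 1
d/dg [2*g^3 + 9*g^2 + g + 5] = 6*g^2 + 18*g + 1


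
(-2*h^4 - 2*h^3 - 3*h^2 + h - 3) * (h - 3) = -2*h^5 + 4*h^4 + 3*h^3 + 10*h^2 - 6*h + 9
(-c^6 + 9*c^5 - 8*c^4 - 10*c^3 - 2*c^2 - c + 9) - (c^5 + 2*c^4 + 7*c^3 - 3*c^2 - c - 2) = -c^6 + 8*c^5 - 10*c^4 - 17*c^3 + c^2 + 11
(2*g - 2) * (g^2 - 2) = 2*g^3 - 2*g^2 - 4*g + 4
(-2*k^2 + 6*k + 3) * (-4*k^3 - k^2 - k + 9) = 8*k^5 - 22*k^4 - 16*k^3 - 27*k^2 + 51*k + 27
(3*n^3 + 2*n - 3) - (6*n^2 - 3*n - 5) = 3*n^3 - 6*n^2 + 5*n + 2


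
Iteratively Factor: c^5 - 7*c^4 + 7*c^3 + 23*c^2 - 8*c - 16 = (c - 1)*(c^4 - 6*c^3 + c^2 + 24*c + 16) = (c - 4)*(c - 1)*(c^3 - 2*c^2 - 7*c - 4) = (c - 4)*(c - 1)*(c + 1)*(c^2 - 3*c - 4) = (c - 4)^2*(c - 1)*(c + 1)*(c + 1)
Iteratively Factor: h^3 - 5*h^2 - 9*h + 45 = (h - 5)*(h^2 - 9) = (h - 5)*(h - 3)*(h + 3)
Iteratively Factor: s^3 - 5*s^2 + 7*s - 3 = (s - 3)*(s^2 - 2*s + 1) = (s - 3)*(s - 1)*(s - 1)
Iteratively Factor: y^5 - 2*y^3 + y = (y - 1)*(y^4 + y^3 - y^2 - y) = (y - 1)*(y + 1)*(y^3 - y) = (y - 1)*(y + 1)^2*(y^2 - y) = (y - 1)^2*(y + 1)^2*(y)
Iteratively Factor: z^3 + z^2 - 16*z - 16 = (z + 4)*(z^2 - 3*z - 4) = (z + 1)*(z + 4)*(z - 4)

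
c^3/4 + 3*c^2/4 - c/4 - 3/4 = (c/4 + 1/4)*(c - 1)*(c + 3)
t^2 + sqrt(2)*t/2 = t*(t + sqrt(2)/2)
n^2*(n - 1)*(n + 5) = n^4 + 4*n^3 - 5*n^2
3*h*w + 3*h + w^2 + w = (3*h + w)*(w + 1)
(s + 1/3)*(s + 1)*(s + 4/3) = s^3 + 8*s^2/3 + 19*s/9 + 4/9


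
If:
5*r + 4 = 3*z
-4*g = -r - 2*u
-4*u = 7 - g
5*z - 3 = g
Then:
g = -197/169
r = -98/169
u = -345/169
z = 62/169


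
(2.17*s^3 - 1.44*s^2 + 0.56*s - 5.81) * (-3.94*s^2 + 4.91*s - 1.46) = -8.5498*s^5 + 16.3283*s^4 - 12.445*s^3 + 27.7434*s^2 - 29.3447*s + 8.4826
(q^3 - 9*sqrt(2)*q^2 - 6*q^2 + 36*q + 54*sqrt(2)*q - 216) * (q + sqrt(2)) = q^4 - 8*sqrt(2)*q^3 - 6*q^3 + 18*q^2 + 48*sqrt(2)*q^2 - 108*q + 36*sqrt(2)*q - 216*sqrt(2)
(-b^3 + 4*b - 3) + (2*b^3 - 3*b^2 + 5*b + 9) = b^3 - 3*b^2 + 9*b + 6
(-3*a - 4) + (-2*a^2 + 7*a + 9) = -2*a^2 + 4*a + 5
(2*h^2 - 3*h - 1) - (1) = 2*h^2 - 3*h - 2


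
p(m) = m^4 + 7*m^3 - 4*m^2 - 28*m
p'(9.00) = 4517.00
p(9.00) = 11088.00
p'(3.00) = 245.00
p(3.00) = 150.00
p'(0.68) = -22.47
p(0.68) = -18.47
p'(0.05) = -28.35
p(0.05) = -1.41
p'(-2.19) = 48.22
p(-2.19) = -8.39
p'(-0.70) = -13.48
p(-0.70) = 15.48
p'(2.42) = 132.31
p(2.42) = 42.32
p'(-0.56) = -17.64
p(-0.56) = 13.29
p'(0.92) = -14.47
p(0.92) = -22.98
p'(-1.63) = 23.51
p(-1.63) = 11.76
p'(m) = 4*m^3 + 21*m^2 - 8*m - 28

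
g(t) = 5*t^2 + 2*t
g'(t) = 10*t + 2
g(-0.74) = 1.26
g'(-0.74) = -5.40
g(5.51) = 162.82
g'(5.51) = 57.10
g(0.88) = 5.63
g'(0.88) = 10.80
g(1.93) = 22.48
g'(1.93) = 21.30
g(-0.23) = -0.20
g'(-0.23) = -0.30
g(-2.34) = 22.70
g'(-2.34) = -21.40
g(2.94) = 49.10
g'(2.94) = 31.40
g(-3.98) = 71.24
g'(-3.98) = -37.80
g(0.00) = 0.00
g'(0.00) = 2.00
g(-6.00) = 168.00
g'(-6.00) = -58.00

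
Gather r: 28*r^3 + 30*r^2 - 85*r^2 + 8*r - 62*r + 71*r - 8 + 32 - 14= 28*r^3 - 55*r^2 + 17*r + 10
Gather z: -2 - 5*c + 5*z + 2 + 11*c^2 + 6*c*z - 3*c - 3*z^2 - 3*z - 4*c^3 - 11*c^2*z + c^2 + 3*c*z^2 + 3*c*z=-4*c^3 + 12*c^2 - 8*c + z^2*(3*c - 3) + z*(-11*c^2 + 9*c + 2)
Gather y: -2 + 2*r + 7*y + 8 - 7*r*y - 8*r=-6*r + y*(7 - 7*r) + 6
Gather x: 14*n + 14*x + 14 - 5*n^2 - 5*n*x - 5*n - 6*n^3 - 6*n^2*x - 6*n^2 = -6*n^3 - 11*n^2 + 9*n + x*(-6*n^2 - 5*n + 14) + 14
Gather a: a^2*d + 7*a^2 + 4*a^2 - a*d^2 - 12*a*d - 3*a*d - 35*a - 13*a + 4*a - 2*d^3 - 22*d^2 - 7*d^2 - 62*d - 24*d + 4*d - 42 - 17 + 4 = a^2*(d + 11) + a*(-d^2 - 15*d - 44) - 2*d^3 - 29*d^2 - 82*d - 55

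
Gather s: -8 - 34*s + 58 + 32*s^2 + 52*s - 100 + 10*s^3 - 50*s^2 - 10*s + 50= 10*s^3 - 18*s^2 + 8*s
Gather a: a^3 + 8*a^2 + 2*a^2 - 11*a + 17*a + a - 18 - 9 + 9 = a^3 + 10*a^2 + 7*a - 18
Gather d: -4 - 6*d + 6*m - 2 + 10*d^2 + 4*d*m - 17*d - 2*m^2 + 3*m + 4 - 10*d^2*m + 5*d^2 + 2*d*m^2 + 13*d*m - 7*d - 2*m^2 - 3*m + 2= d^2*(15 - 10*m) + d*(2*m^2 + 17*m - 30) - 4*m^2 + 6*m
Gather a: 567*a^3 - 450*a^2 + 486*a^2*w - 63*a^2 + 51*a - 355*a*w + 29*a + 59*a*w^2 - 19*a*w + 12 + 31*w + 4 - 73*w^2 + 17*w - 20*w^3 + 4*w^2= 567*a^3 + a^2*(486*w - 513) + a*(59*w^2 - 374*w + 80) - 20*w^3 - 69*w^2 + 48*w + 16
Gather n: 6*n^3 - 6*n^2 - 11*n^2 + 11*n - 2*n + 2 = 6*n^3 - 17*n^2 + 9*n + 2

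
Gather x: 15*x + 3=15*x + 3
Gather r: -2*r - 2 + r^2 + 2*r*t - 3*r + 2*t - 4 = r^2 + r*(2*t - 5) + 2*t - 6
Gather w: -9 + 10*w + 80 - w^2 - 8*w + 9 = -w^2 + 2*w + 80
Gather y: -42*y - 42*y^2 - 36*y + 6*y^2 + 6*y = -36*y^2 - 72*y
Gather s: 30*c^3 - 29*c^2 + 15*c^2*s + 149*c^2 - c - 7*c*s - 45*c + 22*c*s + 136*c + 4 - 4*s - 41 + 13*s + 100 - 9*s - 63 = 30*c^3 + 120*c^2 + 90*c + s*(15*c^2 + 15*c)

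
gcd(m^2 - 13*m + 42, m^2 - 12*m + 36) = m - 6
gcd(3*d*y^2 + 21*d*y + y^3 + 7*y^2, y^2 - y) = y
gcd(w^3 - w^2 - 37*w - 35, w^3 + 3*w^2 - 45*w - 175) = w^2 - 2*w - 35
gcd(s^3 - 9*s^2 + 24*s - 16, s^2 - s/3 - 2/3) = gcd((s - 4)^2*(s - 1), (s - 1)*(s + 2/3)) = s - 1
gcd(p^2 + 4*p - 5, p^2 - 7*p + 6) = p - 1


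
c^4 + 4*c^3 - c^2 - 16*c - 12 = (c - 2)*(c + 1)*(c + 2)*(c + 3)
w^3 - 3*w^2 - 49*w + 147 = (w - 7)*(w - 3)*(w + 7)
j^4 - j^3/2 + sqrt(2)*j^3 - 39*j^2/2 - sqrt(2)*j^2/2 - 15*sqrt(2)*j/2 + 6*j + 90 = (j - 3)*(j + 5/2)*(j - 2*sqrt(2))*(j + 3*sqrt(2))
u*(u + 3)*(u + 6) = u^3 + 9*u^2 + 18*u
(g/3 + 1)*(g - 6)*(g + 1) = g^3/3 - 2*g^2/3 - 7*g - 6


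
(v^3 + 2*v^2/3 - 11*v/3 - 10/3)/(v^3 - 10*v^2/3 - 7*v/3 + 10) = (v + 1)/(v - 3)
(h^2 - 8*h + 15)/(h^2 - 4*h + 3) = (h - 5)/(h - 1)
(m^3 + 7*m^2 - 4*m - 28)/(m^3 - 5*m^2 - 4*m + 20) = (m + 7)/(m - 5)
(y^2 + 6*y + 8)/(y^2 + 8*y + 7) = (y^2 + 6*y + 8)/(y^2 + 8*y + 7)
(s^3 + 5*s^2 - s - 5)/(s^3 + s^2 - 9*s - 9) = (s^2 + 4*s - 5)/(s^2 - 9)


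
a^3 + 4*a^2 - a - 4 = (a - 1)*(a + 1)*(a + 4)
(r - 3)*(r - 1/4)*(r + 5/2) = r^3 - 3*r^2/4 - 59*r/8 + 15/8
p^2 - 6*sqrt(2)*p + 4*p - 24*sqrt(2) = (p + 4)*(p - 6*sqrt(2))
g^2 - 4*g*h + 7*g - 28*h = (g + 7)*(g - 4*h)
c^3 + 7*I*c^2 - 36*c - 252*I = (c - 6)*(c + 6)*(c + 7*I)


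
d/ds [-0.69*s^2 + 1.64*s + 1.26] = 1.64 - 1.38*s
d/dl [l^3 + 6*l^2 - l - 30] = 3*l^2 + 12*l - 1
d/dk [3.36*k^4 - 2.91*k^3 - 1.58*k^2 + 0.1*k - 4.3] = 13.44*k^3 - 8.73*k^2 - 3.16*k + 0.1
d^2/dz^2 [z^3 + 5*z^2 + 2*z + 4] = 6*z + 10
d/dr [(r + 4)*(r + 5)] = 2*r + 9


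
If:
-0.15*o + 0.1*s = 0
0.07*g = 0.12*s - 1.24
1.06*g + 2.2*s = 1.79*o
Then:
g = -6.32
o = 4.43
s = 6.65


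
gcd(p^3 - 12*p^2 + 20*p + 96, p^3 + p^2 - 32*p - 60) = p^2 - 4*p - 12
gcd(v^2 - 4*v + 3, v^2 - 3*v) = v - 3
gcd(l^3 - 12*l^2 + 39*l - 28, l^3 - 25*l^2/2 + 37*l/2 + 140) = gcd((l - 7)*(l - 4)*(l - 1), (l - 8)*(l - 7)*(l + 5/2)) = l - 7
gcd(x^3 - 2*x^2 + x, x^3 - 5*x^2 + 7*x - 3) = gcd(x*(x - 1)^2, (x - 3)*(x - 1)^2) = x^2 - 2*x + 1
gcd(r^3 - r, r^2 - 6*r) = r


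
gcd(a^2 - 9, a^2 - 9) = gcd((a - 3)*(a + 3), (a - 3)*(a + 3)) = a^2 - 9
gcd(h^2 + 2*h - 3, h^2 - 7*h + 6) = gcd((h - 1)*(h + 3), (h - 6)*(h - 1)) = h - 1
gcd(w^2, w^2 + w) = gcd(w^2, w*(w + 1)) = w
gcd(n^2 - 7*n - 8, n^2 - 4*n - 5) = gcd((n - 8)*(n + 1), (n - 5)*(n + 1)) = n + 1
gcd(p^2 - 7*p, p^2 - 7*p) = p^2 - 7*p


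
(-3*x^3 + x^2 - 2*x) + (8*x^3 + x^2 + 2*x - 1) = 5*x^3 + 2*x^2 - 1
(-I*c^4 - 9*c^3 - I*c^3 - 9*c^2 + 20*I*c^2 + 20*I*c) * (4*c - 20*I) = -4*I*c^5 - 56*c^4 - 4*I*c^4 - 56*c^3 + 260*I*c^3 + 400*c^2 + 260*I*c^2 + 400*c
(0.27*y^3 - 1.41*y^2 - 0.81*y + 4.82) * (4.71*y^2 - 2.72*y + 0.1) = 1.2717*y^5 - 7.3755*y^4 + 0.0470999999999999*y^3 + 24.7644*y^2 - 13.1914*y + 0.482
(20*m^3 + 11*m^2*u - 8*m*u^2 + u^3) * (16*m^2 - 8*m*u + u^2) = 320*m^5 + 16*m^4*u - 196*m^3*u^2 + 91*m^2*u^3 - 16*m*u^4 + u^5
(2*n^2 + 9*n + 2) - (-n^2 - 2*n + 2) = 3*n^2 + 11*n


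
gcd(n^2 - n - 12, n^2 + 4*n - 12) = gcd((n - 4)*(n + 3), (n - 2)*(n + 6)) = 1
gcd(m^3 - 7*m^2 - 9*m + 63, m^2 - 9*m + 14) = m - 7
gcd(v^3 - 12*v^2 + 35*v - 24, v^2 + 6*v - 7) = v - 1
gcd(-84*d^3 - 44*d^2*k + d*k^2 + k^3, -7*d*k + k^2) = 7*d - k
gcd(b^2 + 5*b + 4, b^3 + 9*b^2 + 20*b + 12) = b + 1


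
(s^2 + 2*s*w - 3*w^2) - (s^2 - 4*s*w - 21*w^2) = 6*s*w + 18*w^2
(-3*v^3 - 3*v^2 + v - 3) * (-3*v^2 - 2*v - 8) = 9*v^5 + 15*v^4 + 27*v^3 + 31*v^2 - 2*v + 24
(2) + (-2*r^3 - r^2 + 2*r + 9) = -2*r^3 - r^2 + 2*r + 11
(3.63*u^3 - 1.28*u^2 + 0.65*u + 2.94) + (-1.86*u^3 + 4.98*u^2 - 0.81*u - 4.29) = 1.77*u^3 + 3.7*u^2 - 0.16*u - 1.35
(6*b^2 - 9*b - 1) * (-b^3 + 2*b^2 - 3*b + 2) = -6*b^5 + 21*b^4 - 35*b^3 + 37*b^2 - 15*b - 2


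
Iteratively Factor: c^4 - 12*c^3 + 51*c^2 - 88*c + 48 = (c - 1)*(c^3 - 11*c^2 + 40*c - 48) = (c - 3)*(c - 1)*(c^2 - 8*c + 16) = (c - 4)*(c - 3)*(c - 1)*(c - 4)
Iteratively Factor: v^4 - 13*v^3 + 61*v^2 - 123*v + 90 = (v - 3)*(v^3 - 10*v^2 + 31*v - 30) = (v - 3)^2*(v^2 - 7*v + 10) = (v - 3)^2*(v - 2)*(v - 5)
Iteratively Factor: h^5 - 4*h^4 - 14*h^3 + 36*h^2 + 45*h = (h - 5)*(h^4 + h^3 - 9*h^2 - 9*h) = h*(h - 5)*(h^3 + h^2 - 9*h - 9) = h*(h - 5)*(h - 3)*(h^2 + 4*h + 3) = h*(h - 5)*(h - 3)*(h + 1)*(h + 3)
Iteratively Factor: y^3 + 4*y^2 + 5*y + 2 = (y + 1)*(y^2 + 3*y + 2) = (y + 1)*(y + 2)*(y + 1)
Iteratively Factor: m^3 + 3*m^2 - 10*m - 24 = (m - 3)*(m^2 + 6*m + 8) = (m - 3)*(m + 4)*(m + 2)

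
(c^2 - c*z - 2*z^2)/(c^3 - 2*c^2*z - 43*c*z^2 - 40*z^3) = (-c + 2*z)/(-c^2 + 3*c*z + 40*z^2)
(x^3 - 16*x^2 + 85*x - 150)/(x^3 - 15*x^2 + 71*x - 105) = (x^2 - 11*x + 30)/(x^2 - 10*x + 21)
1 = 1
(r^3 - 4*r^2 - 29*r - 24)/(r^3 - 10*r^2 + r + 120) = (r + 1)/(r - 5)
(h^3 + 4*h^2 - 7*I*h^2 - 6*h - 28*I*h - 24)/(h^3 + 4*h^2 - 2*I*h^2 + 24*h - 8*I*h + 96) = (h - I)/(h + 4*I)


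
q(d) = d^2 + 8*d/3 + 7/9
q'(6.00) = 14.67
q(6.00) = 52.78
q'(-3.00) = -3.33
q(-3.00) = 1.78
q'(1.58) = 5.83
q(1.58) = 7.49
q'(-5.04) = -7.41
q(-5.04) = 12.74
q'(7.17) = 17.01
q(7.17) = 71.31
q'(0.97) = 4.61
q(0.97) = 4.31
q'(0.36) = 3.39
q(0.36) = 1.87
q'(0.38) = 3.43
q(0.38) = 1.94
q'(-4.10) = -5.53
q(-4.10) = 6.65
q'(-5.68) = -8.69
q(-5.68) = 17.89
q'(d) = 2*d + 8/3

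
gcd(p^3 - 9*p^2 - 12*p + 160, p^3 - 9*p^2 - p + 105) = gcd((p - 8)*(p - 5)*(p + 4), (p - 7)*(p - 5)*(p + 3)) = p - 5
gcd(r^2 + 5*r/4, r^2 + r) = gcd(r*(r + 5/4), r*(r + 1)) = r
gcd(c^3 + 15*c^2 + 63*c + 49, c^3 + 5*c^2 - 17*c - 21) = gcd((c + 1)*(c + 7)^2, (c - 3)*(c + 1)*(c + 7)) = c^2 + 8*c + 7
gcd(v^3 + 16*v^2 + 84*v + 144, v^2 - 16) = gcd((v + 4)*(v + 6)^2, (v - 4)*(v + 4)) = v + 4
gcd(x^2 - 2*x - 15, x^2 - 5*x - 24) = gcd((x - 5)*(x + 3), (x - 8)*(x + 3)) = x + 3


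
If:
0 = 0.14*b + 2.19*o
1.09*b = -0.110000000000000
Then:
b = -0.10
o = 0.01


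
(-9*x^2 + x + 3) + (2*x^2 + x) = -7*x^2 + 2*x + 3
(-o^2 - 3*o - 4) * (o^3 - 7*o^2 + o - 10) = -o^5 + 4*o^4 + 16*o^3 + 35*o^2 + 26*o + 40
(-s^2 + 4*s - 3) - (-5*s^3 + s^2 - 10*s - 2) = 5*s^3 - 2*s^2 + 14*s - 1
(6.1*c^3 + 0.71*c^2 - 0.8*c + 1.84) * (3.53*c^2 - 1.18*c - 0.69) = 21.533*c^5 - 4.6917*c^4 - 7.8708*c^3 + 6.9493*c^2 - 1.6192*c - 1.2696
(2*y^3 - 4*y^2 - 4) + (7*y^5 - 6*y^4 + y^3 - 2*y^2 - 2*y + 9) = 7*y^5 - 6*y^4 + 3*y^3 - 6*y^2 - 2*y + 5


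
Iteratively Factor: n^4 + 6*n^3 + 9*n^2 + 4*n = (n + 1)*(n^3 + 5*n^2 + 4*n) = n*(n + 1)*(n^2 + 5*n + 4) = n*(n + 1)*(n + 4)*(n + 1)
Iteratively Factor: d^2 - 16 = (d - 4)*(d + 4)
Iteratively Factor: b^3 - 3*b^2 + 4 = (b + 1)*(b^2 - 4*b + 4) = (b - 2)*(b + 1)*(b - 2)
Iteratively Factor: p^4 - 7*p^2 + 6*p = (p - 1)*(p^3 + p^2 - 6*p) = p*(p - 1)*(p^2 + p - 6) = p*(p - 2)*(p - 1)*(p + 3)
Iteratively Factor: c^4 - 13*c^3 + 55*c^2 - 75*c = (c - 5)*(c^3 - 8*c^2 + 15*c) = (c - 5)*(c - 3)*(c^2 - 5*c) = (c - 5)^2*(c - 3)*(c)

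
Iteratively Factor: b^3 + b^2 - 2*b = (b - 1)*(b^2 + 2*b) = (b - 1)*(b + 2)*(b)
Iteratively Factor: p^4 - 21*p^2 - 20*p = (p)*(p^3 - 21*p - 20) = p*(p + 1)*(p^2 - p - 20) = p*(p - 5)*(p + 1)*(p + 4)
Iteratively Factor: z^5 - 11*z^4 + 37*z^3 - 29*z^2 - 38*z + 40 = (z - 4)*(z^4 - 7*z^3 + 9*z^2 + 7*z - 10) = (z - 4)*(z - 1)*(z^3 - 6*z^2 + 3*z + 10) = (z - 4)*(z - 1)*(z + 1)*(z^2 - 7*z + 10) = (z - 4)*(z - 2)*(z - 1)*(z + 1)*(z - 5)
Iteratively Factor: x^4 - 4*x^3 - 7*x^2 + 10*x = (x - 1)*(x^3 - 3*x^2 - 10*x) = (x - 5)*(x - 1)*(x^2 + 2*x) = x*(x - 5)*(x - 1)*(x + 2)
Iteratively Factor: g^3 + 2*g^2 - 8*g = (g + 4)*(g^2 - 2*g) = g*(g + 4)*(g - 2)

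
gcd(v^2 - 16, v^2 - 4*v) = v - 4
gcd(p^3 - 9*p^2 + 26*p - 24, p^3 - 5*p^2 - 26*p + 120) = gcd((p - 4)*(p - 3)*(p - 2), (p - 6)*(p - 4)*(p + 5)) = p - 4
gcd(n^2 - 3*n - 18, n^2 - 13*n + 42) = n - 6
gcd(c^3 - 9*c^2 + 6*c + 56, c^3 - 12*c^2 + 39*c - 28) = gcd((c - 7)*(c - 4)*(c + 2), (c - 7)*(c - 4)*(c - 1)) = c^2 - 11*c + 28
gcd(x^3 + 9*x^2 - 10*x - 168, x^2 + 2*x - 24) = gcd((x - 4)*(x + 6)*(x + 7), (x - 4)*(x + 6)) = x^2 + 2*x - 24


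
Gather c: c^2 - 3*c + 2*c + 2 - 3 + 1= c^2 - c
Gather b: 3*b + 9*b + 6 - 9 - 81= 12*b - 84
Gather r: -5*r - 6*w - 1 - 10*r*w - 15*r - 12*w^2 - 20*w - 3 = r*(-10*w - 20) - 12*w^2 - 26*w - 4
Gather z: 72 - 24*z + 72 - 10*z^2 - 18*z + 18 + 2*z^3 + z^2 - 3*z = 2*z^3 - 9*z^2 - 45*z + 162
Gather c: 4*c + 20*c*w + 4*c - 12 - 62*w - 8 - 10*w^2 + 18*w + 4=c*(20*w + 8) - 10*w^2 - 44*w - 16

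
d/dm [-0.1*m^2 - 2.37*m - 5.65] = -0.2*m - 2.37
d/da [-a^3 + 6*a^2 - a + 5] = -3*a^2 + 12*a - 1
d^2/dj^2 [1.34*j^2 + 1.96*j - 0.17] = 2.68000000000000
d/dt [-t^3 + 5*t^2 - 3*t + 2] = -3*t^2 + 10*t - 3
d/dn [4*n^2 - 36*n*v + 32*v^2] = 8*n - 36*v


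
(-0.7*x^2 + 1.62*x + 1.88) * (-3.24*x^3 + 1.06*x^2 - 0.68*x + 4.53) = 2.268*x^5 - 5.9908*x^4 - 3.898*x^3 - 2.2798*x^2 + 6.0602*x + 8.5164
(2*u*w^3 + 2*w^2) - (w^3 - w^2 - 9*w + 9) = 2*u*w^3 - w^3 + 3*w^2 + 9*w - 9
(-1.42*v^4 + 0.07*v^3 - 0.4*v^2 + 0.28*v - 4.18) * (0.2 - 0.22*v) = 0.3124*v^5 - 0.2994*v^4 + 0.102*v^3 - 0.1416*v^2 + 0.9756*v - 0.836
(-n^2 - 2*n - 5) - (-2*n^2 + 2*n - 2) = n^2 - 4*n - 3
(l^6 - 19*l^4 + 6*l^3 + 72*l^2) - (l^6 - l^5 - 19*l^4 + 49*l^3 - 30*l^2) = l^5 - 43*l^3 + 102*l^2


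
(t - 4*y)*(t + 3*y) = t^2 - t*y - 12*y^2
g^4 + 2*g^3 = g^3*(g + 2)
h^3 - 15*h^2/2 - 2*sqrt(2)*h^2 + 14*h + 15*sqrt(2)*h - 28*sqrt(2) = (h - 4)*(h - 7/2)*(h - 2*sqrt(2))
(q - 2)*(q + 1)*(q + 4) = q^3 + 3*q^2 - 6*q - 8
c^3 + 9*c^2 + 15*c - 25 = (c - 1)*(c + 5)^2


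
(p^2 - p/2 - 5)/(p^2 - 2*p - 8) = (p - 5/2)/(p - 4)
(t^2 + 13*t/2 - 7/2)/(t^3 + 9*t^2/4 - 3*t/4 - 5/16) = 8*(t + 7)/(8*t^2 + 22*t + 5)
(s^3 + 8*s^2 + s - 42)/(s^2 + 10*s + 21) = s - 2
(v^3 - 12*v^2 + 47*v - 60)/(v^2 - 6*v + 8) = (v^2 - 8*v + 15)/(v - 2)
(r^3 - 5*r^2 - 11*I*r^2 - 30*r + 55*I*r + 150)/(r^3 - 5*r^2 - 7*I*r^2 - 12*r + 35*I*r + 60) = (r^2 - 11*I*r - 30)/(r^2 - 7*I*r - 12)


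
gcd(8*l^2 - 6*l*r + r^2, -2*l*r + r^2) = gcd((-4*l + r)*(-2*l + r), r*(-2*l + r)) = -2*l + r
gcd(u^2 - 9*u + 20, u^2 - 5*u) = u - 5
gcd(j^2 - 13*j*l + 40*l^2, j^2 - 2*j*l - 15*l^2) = j - 5*l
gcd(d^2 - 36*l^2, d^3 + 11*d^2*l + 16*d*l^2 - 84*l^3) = d + 6*l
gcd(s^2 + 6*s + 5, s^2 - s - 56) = 1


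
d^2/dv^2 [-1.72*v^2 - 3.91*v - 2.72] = -3.44000000000000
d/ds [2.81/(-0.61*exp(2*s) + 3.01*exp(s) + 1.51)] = (3.4282*exp(s) - 8.4581)*exp(s)/(-0.61*exp(2*s) + 3.01*exp(s) + 1.51)^2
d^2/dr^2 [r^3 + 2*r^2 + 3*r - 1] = 6*r + 4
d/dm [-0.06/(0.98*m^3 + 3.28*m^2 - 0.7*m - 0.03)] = (0.1764*m^2 + 0.3936*m - 0.042)/(0.98*m^3 + 3.28*m^2 - 0.7*m - 0.03)^2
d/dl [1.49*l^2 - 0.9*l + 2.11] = 2.98*l - 0.9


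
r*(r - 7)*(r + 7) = r^3 - 49*r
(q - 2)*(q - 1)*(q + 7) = q^3 + 4*q^2 - 19*q + 14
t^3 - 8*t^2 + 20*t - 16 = (t - 4)*(t - 2)^2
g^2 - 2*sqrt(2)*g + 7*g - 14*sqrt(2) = (g + 7)*(g - 2*sqrt(2))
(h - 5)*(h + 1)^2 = h^3 - 3*h^2 - 9*h - 5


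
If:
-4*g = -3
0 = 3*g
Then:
No Solution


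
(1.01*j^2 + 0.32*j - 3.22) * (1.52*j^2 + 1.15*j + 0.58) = 1.5352*j^4 + 1.6479*j^3 - 3.9406*j^2 - 3.5174*j - 1.8676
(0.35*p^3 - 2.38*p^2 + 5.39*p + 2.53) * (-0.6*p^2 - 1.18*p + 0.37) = -0.21*p^5 + 1.015*p^4 - 0.2961*p^3 - 8.7588*p^2 - 0.9911*p + 0.9361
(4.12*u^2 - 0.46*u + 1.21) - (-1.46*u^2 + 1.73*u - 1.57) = 5.58*u^2 - 2.19*u + 2.78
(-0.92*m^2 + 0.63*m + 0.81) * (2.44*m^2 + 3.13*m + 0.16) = -2.2448*m^4 - 1.3424*m^3 + 3.8011*m^2 + 2.6361*m + 0.1296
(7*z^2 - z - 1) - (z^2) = 6*z^2 - z - 1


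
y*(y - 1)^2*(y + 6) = y^4 + 4*y^3 - 11*y^2 + 6*y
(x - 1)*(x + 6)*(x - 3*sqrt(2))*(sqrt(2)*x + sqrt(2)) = sqrt(2)*x^4 - 6*x^3 + 6*sqrt(2)*x^3 - 36*x^2 - sqrt(2)*x^2 - 6*sqrt(2)*x + 6*x + 36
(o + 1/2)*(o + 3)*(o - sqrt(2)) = o^3 - sqrt(2)*o^2 + 7*o^2/2 - 7*sqrt(2)*o/2 + 3*o/2 - 3*sqrt(2)/2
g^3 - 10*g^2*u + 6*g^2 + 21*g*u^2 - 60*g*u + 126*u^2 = (g + 6)*(g - 7*u)*(g - 3*u)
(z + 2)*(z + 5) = z^2 + 7*z + 10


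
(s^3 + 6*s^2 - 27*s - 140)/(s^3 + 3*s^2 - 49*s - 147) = (s^2 - s - 20)/(s^2 - 4*s - 21)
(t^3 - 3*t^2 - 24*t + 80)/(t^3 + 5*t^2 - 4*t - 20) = (t^2 - 8*t + 16)/(t^2 - 4)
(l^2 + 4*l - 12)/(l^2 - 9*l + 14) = (l + 6)/(l - 7)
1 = 1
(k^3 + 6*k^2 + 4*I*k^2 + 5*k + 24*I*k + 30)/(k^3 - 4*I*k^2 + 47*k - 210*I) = (k^3 + k^2*(6 + 4*I) + k*(5 + 24*I) + 30)/(k^3 - 4*I*k^2 + 47*k - 210*I)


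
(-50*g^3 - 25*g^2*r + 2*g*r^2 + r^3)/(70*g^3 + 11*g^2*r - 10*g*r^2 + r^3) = (5*g + r)/(-7*g + r)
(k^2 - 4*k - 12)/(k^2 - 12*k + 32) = (k^2 - 4*k - 12)/(k^2 - 12*k + 32)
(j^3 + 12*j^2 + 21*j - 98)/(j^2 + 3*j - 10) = (j^2 + 14*j + 49)/(j + 5)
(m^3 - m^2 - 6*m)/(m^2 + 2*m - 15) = m*(m + 2)/(m + 5)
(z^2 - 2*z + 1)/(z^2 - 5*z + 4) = (z - 1)/(z - 4)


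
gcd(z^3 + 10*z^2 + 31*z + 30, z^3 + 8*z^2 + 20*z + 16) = z + 2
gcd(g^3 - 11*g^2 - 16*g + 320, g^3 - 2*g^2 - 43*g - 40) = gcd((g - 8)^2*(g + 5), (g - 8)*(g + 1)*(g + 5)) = g^2 - 3*g - 40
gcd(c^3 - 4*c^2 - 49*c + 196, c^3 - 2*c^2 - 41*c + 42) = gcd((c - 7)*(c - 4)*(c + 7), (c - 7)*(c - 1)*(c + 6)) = c - 7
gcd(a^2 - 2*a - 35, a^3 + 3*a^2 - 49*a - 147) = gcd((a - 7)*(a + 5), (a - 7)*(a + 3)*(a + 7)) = a - 7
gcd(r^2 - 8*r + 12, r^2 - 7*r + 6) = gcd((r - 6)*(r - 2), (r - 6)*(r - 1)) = r - 6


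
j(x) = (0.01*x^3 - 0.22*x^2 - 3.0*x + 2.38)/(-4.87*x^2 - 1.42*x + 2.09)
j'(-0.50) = -7.02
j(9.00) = 0.09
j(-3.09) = -0.23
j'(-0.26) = -2.12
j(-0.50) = 2.42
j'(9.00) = -0.01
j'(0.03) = -0.54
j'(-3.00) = -0.14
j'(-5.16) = -0.04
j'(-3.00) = -0.14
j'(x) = (9.74*x + 1.42)*(0.01*x^3 - 0.22*x^2 - 3.0*x + 2.38)/(-4.87*x^2 - 1.42*x + 2.09)^2 + (0.03*x^2 - 0.44*x - 3.0)/(-4.87*x^2 - 1.42*x + 2.09) = (-0.0487*x^4 - 0.0284*x^3 - 14.2349*x^2 + 22.2616*x - 2.8904)/(23.7169*x^4 + 13.8308*x^3 - 18.3402*x^2 - 5.9356*x + 4.3681)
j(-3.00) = -0.24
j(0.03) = 1.12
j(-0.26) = 1.48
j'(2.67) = -0.04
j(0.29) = 1.18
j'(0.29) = 1.47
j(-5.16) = -0.09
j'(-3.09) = -0.13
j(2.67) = 0.19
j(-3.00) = -0.24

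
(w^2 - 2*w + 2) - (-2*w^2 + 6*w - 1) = 3*w^2 - 8*w + 3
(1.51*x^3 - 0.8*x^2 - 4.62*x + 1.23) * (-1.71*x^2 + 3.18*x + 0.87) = -2.5821*x^5 + 6.1698*x^4 + 6.6699*x^3 - 17.4909*x^2 - 0.108*x + 1.0701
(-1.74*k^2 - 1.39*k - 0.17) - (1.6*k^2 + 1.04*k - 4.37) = -3.34*k^2 - 2.43*k + 4.2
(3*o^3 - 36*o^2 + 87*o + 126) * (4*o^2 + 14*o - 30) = 12*o^5 - 102*o^4 - 246*o^3 + 2802*o^2 - 846*o - 3780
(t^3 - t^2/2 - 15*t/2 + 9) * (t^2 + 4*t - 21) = t^5 + 7*t^4/2 - 61*t^3/2 - 21*t^2/2 + 387*t/2 - 189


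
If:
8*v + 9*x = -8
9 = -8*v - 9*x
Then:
No Solution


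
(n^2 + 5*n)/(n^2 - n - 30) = n/(n - 6)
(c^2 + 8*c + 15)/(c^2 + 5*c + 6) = (c + 5)/(c + 2)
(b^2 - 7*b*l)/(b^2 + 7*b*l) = (b - 7*l)/(b + 7*l)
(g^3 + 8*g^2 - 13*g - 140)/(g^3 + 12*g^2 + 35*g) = (g - 4)/g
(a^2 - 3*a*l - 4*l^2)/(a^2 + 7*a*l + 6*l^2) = (a - 4*l)/(a + 6*l)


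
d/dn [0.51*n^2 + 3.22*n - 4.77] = 1.02*n + 3.22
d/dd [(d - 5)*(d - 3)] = 2*d - 8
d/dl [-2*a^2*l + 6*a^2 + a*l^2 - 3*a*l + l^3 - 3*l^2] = -2*a^2 + 2*a*l - 3*a + 3*l^2 - 6*l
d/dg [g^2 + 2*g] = 2*g + 2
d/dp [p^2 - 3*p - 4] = 2*p - 3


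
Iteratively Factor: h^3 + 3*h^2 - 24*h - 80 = (h + 4)*(h^2 - h - 20) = (h + 4)^2*(h - 5)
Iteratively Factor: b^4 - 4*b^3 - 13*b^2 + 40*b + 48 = (b - 4)*(b^3 - 13*b - 12) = (b - 4)*(b + 1)*(b^2 - b - 12) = (b - 4)*(b + 1)*(b + 3)*(b - 4)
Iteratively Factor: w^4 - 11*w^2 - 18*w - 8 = (w + 2)*(w^3 - 2*w^2 - 7*w - 4) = (w + 1)*(w + 2)*(w^2 - 3*w - 4) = (w + 1)^2*(w + 2)*(w - 4)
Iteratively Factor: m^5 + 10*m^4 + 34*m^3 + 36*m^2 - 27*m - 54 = (m - 1)*(m^4 + 11*m^3 + 45*m^2 + 81*m + 54) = (m - 1)*(m + 3)*(m^3 + 8*m^2 + 21*m + 18) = (m - 1)*(m + 3)^2*(m^2 + 5*m + 6) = (m - 1)*(m + 2)*(m + 3)^2*(m + 3)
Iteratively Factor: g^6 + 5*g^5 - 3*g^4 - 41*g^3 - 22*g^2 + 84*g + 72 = (g + 3)*(g^5 + 2*g^4 - 9*g^3 - 14*g^2 + 20*g + 24) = (g + 1)*(g + 3)*(g^4 + g^3 - 10*g^2 - 4*g + 24) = (g + 1)*(g + 3)^2*(g^3 - 2*g^2 - 4*g + 8) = (g - 2)*(g + 1)*(g + 3)^2*(g^2 - 4) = (g - 2)*(g + 1)*(g + 2)*(g + 3)^2*(g - 2)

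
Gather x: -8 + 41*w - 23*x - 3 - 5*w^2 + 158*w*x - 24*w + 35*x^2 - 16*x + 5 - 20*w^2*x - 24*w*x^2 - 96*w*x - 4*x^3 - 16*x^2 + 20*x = -5*w^2 + 17*w - 4*x^3 + x^2*(19 - 24*w) + x*(-20*w^2 + 62*w - 19) - 6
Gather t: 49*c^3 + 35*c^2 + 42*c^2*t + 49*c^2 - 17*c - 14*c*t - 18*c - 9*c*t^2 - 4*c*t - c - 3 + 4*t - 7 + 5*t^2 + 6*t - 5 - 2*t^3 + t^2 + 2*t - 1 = 49*c^3 + 84*c^2 - 36*c - 2*t^3 + t^2*(6 - 9*c) + t*(42*c^2 - 18*c + 12) - 16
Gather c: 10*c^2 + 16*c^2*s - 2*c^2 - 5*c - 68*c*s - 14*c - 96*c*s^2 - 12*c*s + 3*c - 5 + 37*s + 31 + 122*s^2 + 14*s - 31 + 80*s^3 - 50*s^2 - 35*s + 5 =c^2*(16*s + 8) + c*(-96*s^2 - 80*s - 16) + 80*s^3 + 72*s^2 + 16*s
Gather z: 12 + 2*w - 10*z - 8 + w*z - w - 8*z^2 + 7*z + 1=w - 8*z^2 + z*(w - 3) + 5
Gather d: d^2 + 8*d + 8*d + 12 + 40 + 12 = d^2 + 16*d + 64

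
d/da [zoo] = 0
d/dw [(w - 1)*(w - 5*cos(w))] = w + (w - 1)*(5*sin(w) + 1) - 5*cos(w)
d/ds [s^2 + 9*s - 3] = 2*s + 9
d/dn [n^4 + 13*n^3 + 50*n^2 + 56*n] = 4*n^3 + 39*n^2 + 100*n + 56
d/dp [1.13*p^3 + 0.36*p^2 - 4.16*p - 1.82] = 3.39*p^2 + 0.72*p - 4.16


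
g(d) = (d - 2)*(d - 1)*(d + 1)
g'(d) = (d - 2)*(d - 1) + (d - 2)*(d + 1) + (d - 1)*(d + 1)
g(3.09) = 9.32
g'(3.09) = 15.28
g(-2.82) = -33.51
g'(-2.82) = 34.14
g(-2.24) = -17.03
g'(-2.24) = 23.01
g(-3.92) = -85.05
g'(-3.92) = 60.78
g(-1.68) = -6.71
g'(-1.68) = 14.19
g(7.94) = 368.54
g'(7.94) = 156.37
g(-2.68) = -28.93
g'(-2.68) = 31.27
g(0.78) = 0.48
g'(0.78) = -2.29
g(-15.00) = -3808.00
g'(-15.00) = 734.00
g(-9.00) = -880.00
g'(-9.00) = 278.00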